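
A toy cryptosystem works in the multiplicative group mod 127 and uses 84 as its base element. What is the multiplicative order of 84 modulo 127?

ord(84) | φ(127) = 127 − 1 = 126 = 2 · 3^2 · 7.
Divisors of 126: 1, 2, 3, 6, 7, 9, 14, 18, 21, 42, 63, 126.
Check 84^d mod 127 for each divisor in increasing order:
84^1 ≡ 84 (mod 127)
84^2 ≡ 71 (mod 127)
84^3 ≡ 122 (mod 127)
84^6 ≡ 25 (mod 127)
84^7 ≡ 68 (mod 127)
84^9 ≡ 2 (mod 127)
84^14 ≡ 52 (mod 127)
84^18 ≡ 4 (mod 127)
84^21 ≡ 107 (mod 127)
84^42 ≡ 19 (mod 127)
84^63 ≡ 1 (mod 127) ✓
Hence ord(84) = 63.

63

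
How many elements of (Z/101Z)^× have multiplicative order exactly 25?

φ(101) = 101 − 1 = 100 = 2^2 · 5^2.
Since (Z/101Z)^× is cyclic of order 100, the number of elements of order d is φ(d) when d | 100 and 0 otherwise.
25 = 5^2 divides 100, and φ(25) = 20.

20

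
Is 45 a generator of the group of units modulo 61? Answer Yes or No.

φ(61) = 61 − 1 = 60 = 2^2 · 3 · 5.
Test 45^(60/q) mod 61 for each prime factor q of 60:
45^30 ≡ 1 (mod 61)  [q = 2: ≡ 1 ✗]
45^20 ≡ 47 (mod 61)  [q = 3: ≢ 1 ✓]
45^12 ≡ 34 (mod 61)  [q = 5: ≢ 1 ✓]
45^30 ≡ 1 shows ord(45) | 30, strictly less than φ(61); not a primitive root.

No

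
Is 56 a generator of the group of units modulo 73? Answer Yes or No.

No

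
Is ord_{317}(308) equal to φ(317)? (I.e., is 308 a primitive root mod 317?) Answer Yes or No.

No

φ(317) = 317 − 1 = 316 = 2^2 · 79.
308 is a primitive root mod 317 iff 308^(φ(317)/q) ≢ 1 for every prime q | φ(317), i.e. q ∈ {2, 79}.
308^158 ≡ 1 (mod 317)  [q = 2: ≡ 1 ✗]
308^4 ≡ 221 (mod 317)  [q = 79: ≢ 1 ✓]
Since 308^158 ≡ 1, the order of 308 divides 158 < 316, so 308 is not a primitive root.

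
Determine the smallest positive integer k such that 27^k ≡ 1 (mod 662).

110

ord(27) | φ(662) = φ(2)·φ(331) = 1·330 = 330 = 2 · 3 · 5 · 11.
Divisors of 330: 1, 2, 3, 5, 6, 10, 11, 15, 22, 30, 33, 55, 66, 110, 165, 330.
Evaluate successive powers at the divisors of 330:
27^1 ≡ 27 (mod 662)
27^2 ≡ 67 (mod 662)
27^3 ≡ 485 (mod 662)
27^5 ≡ 57 (mod 662)
27^6 ≡ 215 (mod 662)
27^10 ≡ 601 (mod 662)
27^11 ≡ 339 (mod 662)
27^15 ≡ 495 (mod 662)
27^22 ≡ 395 (mod 662)
27^30 ≡ 85 (mod 662)
27^33 ≡ 181 (mod 662)
27^55 ≡ 661 (mod 662)
27^66 ≡ 323 (mod 662)
27^110 ≡ 1 (mod 662) ✓
Therefore the multiplicative order of 27 modulo 662 is 110.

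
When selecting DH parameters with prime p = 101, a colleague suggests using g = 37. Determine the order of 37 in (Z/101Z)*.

25

ord(37) | φ(101) = 101 − 1 = 100 = 2^2 · 5^2.
Divisors of 100: 1, 2, 4, 5, 10, 20, 25, 50, 100.
Test each divisor d:
37^1 ≡ 37 (mod 101)
37^2 ≡ 56 (mod 101)
37^4 ≡ 5 (mod 101)
37^5 ≡ 84 (mod 101)
37^10 ≡ 87 (mod 101)
37^20 ≡ 95 (mod 101)
37^25 ≡ 1 (mod 101) ✓
So ord_101(37) = 25.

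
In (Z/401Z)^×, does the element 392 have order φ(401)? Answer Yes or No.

No

φ(401) = 401 − 1 = 400 = 2^4 · 5^2.
Test 392^(400/q) mod 401 for each prime factor q of 400:
392^200 ≡ 1 (mod 401)  [q = 2: ≡ 1 ✗]
392^80 ≡ 372 (mod 401)  [q = 5: ≢ 1 ✓]
The check at q = 2 fails, so 392 generates a proper subgroup.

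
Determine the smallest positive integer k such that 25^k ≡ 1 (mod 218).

27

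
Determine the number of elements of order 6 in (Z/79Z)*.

2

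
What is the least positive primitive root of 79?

3

φ(79) = 79 − 1 = 78 = 2 · 3 · 13.
Test candidates g = 2, 3, … against the prime factors q ∈ {2, 3, 13} of φ(79): g is a generator iff g^(78/q) ≢ 1 for every such q.
g = 2: 2^39 ≡ 1 — hits 1, so not a primitive root.
g = 3: 3^39 ≡ 78; 3^26 ≡ 23; 3^6 ≡ 18 — none is 1, so 3 is a primitive root.
So 3 is the smallest generator of (Z/79Z)^×.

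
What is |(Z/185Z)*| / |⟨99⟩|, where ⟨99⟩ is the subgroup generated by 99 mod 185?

8

Since 99 ∈ (Z/185Z)^×, its order divides φ(185) = φ(5·37) = (5−1)·(37−1) = 4·36 = 144 = 2^4 · 3^2.
Divisors of 144: 1, 2, 3, 4, 6, 8, 9, 12, 16, 18, 24, 36, 48, 72, 144.
Test each divisor d:
99^1 ≡ 99
99^2 ≡ 181
99^3 ≡ 159
99^4 ≡ 16
99^6 ≡ 121
99^8 ≡ 71
99^9 ≡ 184
99^12 ≡ 26
99^16 ≡ 46
99^18 ≡ 1
So ord_185(99) = 18, hence |⟨99⟩| = 18.
The index is φ(185) / ord(99) = 144 / 18 = 8.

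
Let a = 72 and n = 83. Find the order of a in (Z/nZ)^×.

82

By Lagrange's theorem, ord_83(72) divides φ(83) = 83 − 1 = 82 = 2 · 41.
Divisors of 82: 1, 2, 41, 82.
Test each divisor d:
72^1 ≡ 72 (mod 83)
72^2 ≡ 38 (mod 83)
72^41 ≡ 82 (mod 83)
72^82 ≡ 1 (mod 83) ✓
Hence ord(72) = 82.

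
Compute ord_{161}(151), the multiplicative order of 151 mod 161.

By Lagrange's theorem, ord_161(151) divides φ(161) = φ(7·23) = (7−1)·(23−1) = 6·22 = 132 = 2^2 · 3 · 11.
Divisors of 132: 1, 2, 3, 4, 6, 11, 12, 22, 33, 44, 66, 132.
Compute 151^d (mod 161) for the divisors d until we hit 1:
151^1 ≡ 151
151^2 ≡ 100
151^3 ≡ 127
151^4 ≡ 18
151^6 ≡ 29
151^11 ≡ 93
151^12 ≡ 36
151^22 ≡ 116
151^33 ≡ 1
The smallest such exponent is 33, so the order of 151 is 33.

33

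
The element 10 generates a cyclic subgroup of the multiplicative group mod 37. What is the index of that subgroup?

12

The order of 10 must divide φ(37) = 37 − 1 = 36 = 2^2 · 3^2.
Divisors of 36: 1, 2, 3, 4, 6, 9, 12, 18, 36.
Check 10^d mod 37 for each divisor in increasing order:
10^1 ≡ 10 (mod 37)
10^2 ≡ 26 (mod 37)
10^3 ≡ 1 (mod 37) ✓
So ord_37(10) = 3, hence |⟨10⟩| = 3.
Index = |(Z/37Z)^×| / |⟨10⟩| = 36 / 3 = 12.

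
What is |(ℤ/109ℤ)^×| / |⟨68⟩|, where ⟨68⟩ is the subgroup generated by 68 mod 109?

9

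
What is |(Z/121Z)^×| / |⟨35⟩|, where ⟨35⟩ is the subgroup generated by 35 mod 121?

The order of 35 must divide φ(121) = φ(11^2) = 11·(11−1) = 110 = 2 · 5 · 11.
Divisors of 110: 1, 2, 5, 10, 11, 22, 55, 110.
Evaluate successive powers at the divisors of 110:
35^1 ≡ 35 (mod 121)
35^2 ≡ 15 (mod 121)
35^5 ≡ 10 (mod 121)
35^10 ≡ 100 (mod 121)
35^11 ≡ 112 (mod 121)
35^22 ≡ 81 (mod 121)
35^55 ≡ 120 (mod 121)
35^110 ≡ 1 (mod 121) ✓
The order of 35 is 110, so the subgroup it generates has 110 elements.
The index is φ(121) / ord(35) = 110 / 110 = 1.

1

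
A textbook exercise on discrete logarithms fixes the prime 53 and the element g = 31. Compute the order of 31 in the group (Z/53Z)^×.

The order of 31 must divide φ(53) = 53 − 1 = 52 = 2^2 · 13.
Divisors of 52: 1, 2, 4, 13, 26, 52.
Check 31^d mod 53 for each divisor in increasing order:
31^1 ≡ 31 (mod 53)
31^2 ≡ 7 (mod 53)
31^4 ≡ 49 (mod 53)
31^13 ≡ 30 (mod 53)
31^26 ≡ 52 (mod 53)
31^52 ≡ 1 (mod 53) ✓
The smallest such exponent is 52, so the order of 31 is 52.

52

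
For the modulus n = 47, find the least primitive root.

φ(47) = 47 − 1 = 46 = 2 · 23.
Test candidates g = 2, 3, … against the prime factors q ∈ {2, 23} of φ(47): g is a generator iff g^(46/q) ≢ 1 for every such q.
g = 2: 2^23 ≡ 1 — hits 1, so not a primitive root.
g = 3: 3^23 ≡ 1 — hits 1, so not a primitive root.
g = 4: 4^23 ≡ 1 — hits 1, so not a primitive root.
g = 5: 5^23 ≡ 46; 5^2 ≡ 25 — none is 1, so 5 is a primitive root.
Hence the least primitive root of 47 is 5.

5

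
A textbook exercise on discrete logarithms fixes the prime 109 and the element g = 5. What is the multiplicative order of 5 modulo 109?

27

The order of 5 must divide φ(109) = 109 − 1 = 108 = 2^2 · 3^3.
Divisors of 108: 1, 2, 3, 4, 6, 9, 12, 18, 27, 36, 54, 108.
Evaluate successive powers at the divisors of 108:
5^1 ≡ 5 (mod 109)
5^2 ≡ 25 (mod 109)
5^3 ≡ 16 (mod 109)
5^4 ≡ 80 (mod 109)
5^6 ≡ 38 (mod 109)
5^9 ≡ 63 (mod 109)
5^12 ≡ 27 (mod 109)
5^18 ≡ 45 (mod 109)
5^27 ≡ 1 (mod 109) ✓
Hence ord(5) = 27.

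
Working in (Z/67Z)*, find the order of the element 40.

By Lagrange's theorem, ord_67(40) divides φ(67) = 67 − 1 = 66 = 2 · 3 · 11.
Divisors of 66: 1, 2, 3, 6, 11, 22, 33, 66.
Compute 40^d (mod 67) for the divisors d until we hit 1:
40^1 ≡ 40 (mod 67)
40^2 ≡ 59 (mod 67)
40^3 ≡ 15 (mod 67)
40^6 ≡ 24 (mod 67)
40^11 ≡ 1 (mod 67) ✓
So ord_67(40) = 11.

11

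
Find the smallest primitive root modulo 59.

2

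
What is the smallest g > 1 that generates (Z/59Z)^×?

2

φ(59) = 59 − 1 = 58 = 2 · 29.
Test candidates g = 2, 3, … against the prime factors q ∈ {2, 29} of φ(59): g is a generator iff g^(58/q) ≢ 1 for every such q.
g = 2: 2^29 ≡ 58; 2^2 ≡ 4 — none is 1, so 2 is a primitive root.
The smallest primitive root modulo 59 is 2.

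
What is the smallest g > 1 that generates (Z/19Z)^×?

2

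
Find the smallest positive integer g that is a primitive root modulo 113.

3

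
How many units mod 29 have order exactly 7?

6

φ(29) = 29 − 1 = 28 = 2^2 · 7.
(Z/29Z)^× is cyclic (|G| = 28); a cyclic group of order m has exactly φ(d) elements of each order d | m, and none otherwise.
7 | 28, and φ(7) = 7 − 1 = 6.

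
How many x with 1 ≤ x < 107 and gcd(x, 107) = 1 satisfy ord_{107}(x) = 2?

φ(107) = 107 − 1 = 106 = 2 · 53.
(Z/107Z)^× is cyclic (|G| = 106); a cyclic group of order m has exactly φ(d) elements of each order d | m, and none otherwise.
2 | 106, and φ(2) = 2 − 1 = 1.

1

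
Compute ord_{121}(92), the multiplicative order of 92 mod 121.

55

Since 92 ∈ (Z/121Z)^×, its order divides φ(121) = φ(11^2) = 11·(11−1) = 110 = 2 · 5 · 11.
Divisors of 110: 1, 2, 5, 10, 11, 22, 55, 110.
Check 92^d mod 121 for each divisor in increasing order:
92^1 ≡ 92 (mod 121)
92^2 ≡ 115 (mod 121)
92^5 ≡ 45 (mod 121)
92^10 ≡ 89 (mod 121)
92^11 ≡ 81 (mod 121)
92^22 ≡ 27 (mod 121)
92^55 ≡ 1 (mod 121) ✓
The smallest such exponent is 55, so the order of 92 is 55.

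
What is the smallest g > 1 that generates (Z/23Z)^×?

5

φ(23) = 23 − 1 = 22 = 2 · 11.
g is a primitive root iff g^(22/q) ≢ 1 (mod 23) for each prime q ∈ {2, 11}.
g = 2: 2^11 ≡ 1 — hits 1, so not a primitive root.
g = 3: 3^11 ≡ 1 — hits 1, so not a primitive root.
g = 4: 4^11 ≡ 1 — hits 1, so not a primitive root.
g = 5: 5^11 ≡ 22; 5^2 ≡ 2 — none is 1, so 5 is a primitive root.
Hence the least primitive root of 23 is 5.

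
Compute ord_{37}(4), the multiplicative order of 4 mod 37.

18

By Lagrange's theorem, ord_37(4) divides φ(37) = 37 − 1 = 36 = 2^2 · 3^2.
Divisors of 36: 1, 2, 3, 4, 6, 9, 12, 18, 36.
Check 4^d mod 37 for each divisor in increasing order:
4^1 ≡ 4
4^2 ≡ 16
4^3 ≡ 27
4^4 ≡ 34
4^6 ≡ 26
4^9 ≡ 36
4^12 ≡ 10
4^18 ≡ 1
Therefore the multiplicative order of 4 modulo 37 is 18.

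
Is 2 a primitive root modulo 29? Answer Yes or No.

Yes

φ(29) = 29 − 1 = 28 = 2^2 · 7.
2 is a primitive root mod 29 iff 2^(φ(29)/q) ≢ 1 for every prime q | φ(29), i.e. q ∈ {2, 7}.
2^14 ≡ 28 (mod 29)  [q = 2: ≢ 1 ✓]
2^4 ≡ 16 (mod 29)  [q = 7: ≢ 1 ✓]
Every test exponent gives a nontrivial residue, hence 2 generates the full group.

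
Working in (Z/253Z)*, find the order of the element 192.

55

ord(192) | φ(253) = φ(11·23) = (11−1)·(23−1) = 10·22 = 220 = 2^2 · 5 · 11.
Divisors of 220: 1, 2, 4, 5, 10, 11, 20, 22, 44, 55, 110, 220.
Evaluate successive powers at the divisors of 220:
192^1 ≡ 192 (mod 253)
192^2 ≡ 179 (mod 253)
192^4 ≡ 163 (mod 253)
192^5 ≡ 177 (mod 253)
192^10 ≡ 210 (mod 253)
192^11 ≡ 93 (mod 253)
192^20 ≡ 78 (mod 253)
192^22 ≡ 47 (mod 253)
192^44 ≡ 185 (mod 253)
192^55 ≡ 1 (mod 253) ✓
Hence ord(192) = 55.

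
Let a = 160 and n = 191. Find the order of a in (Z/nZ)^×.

Since 160 ∈ (Z/191Z)^×, its order divides φ(191) = 191 − 1 = 190 = 2 · 5 · 19.
Divisors of 190: 1, 2, 5, 10, 19, 38, 95, 190.
Evaluate successive powers at the divisors of 190:
160^1 ≡ 160 (mod 191)
160^2 ≡ 6 (mod 191)
160^5 ≡ 30 (mod 191)
160^10 ≡ 136 (mod 191)
160^19 ≡ 1 (mod 191) ✓
The smallest such exponent is 19, so the order of 160 is 19.

19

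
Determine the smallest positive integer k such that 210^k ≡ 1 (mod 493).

112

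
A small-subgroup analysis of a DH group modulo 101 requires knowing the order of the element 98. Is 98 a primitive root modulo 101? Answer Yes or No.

φ(101) = 101 − 1 = 100 = 2^2 · 5^2.
Test 98^(100/q) mod 101 for each prime factor q of 100:
98^50 ≡ 100 (mod 101)  [q = 2: ≢ 1 ✓]
98^20 ≡ 84 (mod 101)  [q = 5: ≢ 1 ✓]
None equal 1, so ord_101(98) = 100: 98 is a primitive root.

Yes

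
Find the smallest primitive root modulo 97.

5

φ(97) = 97 − 1 = 96 = 2^5 · 3.
g is a primitive root iff g^(96/q) ≢ 1 (mod 97) for each prime q ∈ {2, 3}.
g = 2: 2^48 ≡ 1 — hits 1, so not a primitive root.
g = 3: 3^48 ≡ 1 — hits 1, so not a primitive root.
g = 4: 4^48 ≡ 1 — hits 1, so not a primitive root.
g = 5: 5^48 ≡ 96; 5^32 ≡ 35 — none is 1, so 5 is a primitive root.
The smallest primitive root modulo 97 is 5.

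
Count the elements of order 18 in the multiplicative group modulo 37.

6

φ(37) = 37 − 1 = 36 = 2^2 · 3^2.
(Z/37Z)^× is cyclic (|G| = 36); a cyclic group of order m has exactly φ(d) elements of each order d | m, and none otherwise.
18 = 2 · 3^2 divides 36, and φ(18) = 6.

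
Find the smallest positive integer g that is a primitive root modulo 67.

φ(67) = 67 − 1 = 66 = 2 · 3 · 11.
g is a primitive root iff g^(66/q) ≢ 1 (mod 67) for each prime q ∈ {2, 3, 11}.
g = 2: 2^33 ≡ 66; 2^22 ≡ 37; 2^6 ≡ 64 — none is 1, so 2 is a primitive root.
The smallest primitive root modulo 67 is 2.

2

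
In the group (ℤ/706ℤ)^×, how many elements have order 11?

φ(706) = φ(2)·φ(353) = 1·352 = 352 = 2^5 · 11.
In a cyclic group of order 352, there are φ(d) elements of order d for each divisor d of 352, and zero for non-divisors.
11 | 352, and φ(11) = 11 − 1 = 10.

10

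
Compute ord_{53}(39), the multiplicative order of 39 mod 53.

ord(39) | φ(53) = 53 − 1 = 52 = 2^2 · 13.
Divisors of 52: 1, 2, 4, 13, 26, 52.
Test each divisor d:
39^1 ≡ 39 (mod 53)
39^2 ≡ 37 (mod 53)
39^4 ≡ 44 (mod 53)
39^13 ≡ 30 (mod 53)
39^26 ≡ 52 (mod 53)
39^52 ≡ 1 (mod 53) ✓
So ord_53(39) = 52.

52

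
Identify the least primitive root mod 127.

3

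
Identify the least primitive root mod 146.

5

φ(146) = φ(2)·φ(73) = 1·72 = 72 = 2^3 · 3^2.
Test candidates g = 2, 3, … against the prime factors q ∈ {2, 3} of φ(146): g is a generator iff g^(72/q) ≢ 1 for every such q.
g = 2: gcd(2, 146) = 2 > 1, not a unit — skip.
g = 3: 3^36 ≡ 1 — hits 1, so not a primitive root.
g = 4: gcd(4, 146) = 2 > 1, not a unit — skip.
g = 5: 5^36 ≡ 145; 5^24 ≡ 81 — none is 1, so 5 is a primitive root.
Hence the least primitive root of 146 is 5.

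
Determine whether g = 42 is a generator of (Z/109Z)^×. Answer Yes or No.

Yes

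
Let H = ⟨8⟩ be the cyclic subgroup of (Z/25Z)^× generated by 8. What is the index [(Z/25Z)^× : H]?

Since 8 ∈ (Z/25Z)^×, its order divides φ(25) = φ(5^2) = 5·(5−1) = 20 = 2^2 · 5.
Divisors of 20: 1, 2, 4, 5, 10, 20.
Evaluate successive powers at the divisors of 20:
8^1 ≡ 8
8^2 ≡ 14
8^4 ≡ 21
8^5 ≡ 18
8^10 ≡ 24
8^20 ≡ 1
So ord_25(8) = 20, hence |⟨8⟩| = 20.
Index = |(Z/25Z)^×| / |⟨8⟩| = 20 / 20 = 1.

1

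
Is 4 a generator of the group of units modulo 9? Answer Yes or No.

No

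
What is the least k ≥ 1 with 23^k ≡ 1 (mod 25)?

20

ord(23) | φ(25) = φ(5^2) = 5·(5−1) = 20 = 2^2 · 5.
Divisors of 20: 1, 2, 4, 5, 10, 20.
Compute 23^d (mod 25) for the divisors d until we hit 1:
23^1 ≡ 23 (mod 25)
23^2 ≡ 4 (mod 25)
23^4 ≡ 16 (mod 25)
23^5 ≡ 18 (mod 25)
23^10 ≡ 24 (mod 25)
23^20 ≡ 1 (mod 25) ✓
Hence ord(23) = 20.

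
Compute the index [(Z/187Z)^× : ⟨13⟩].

8

ord(13) | φ(187) = φ(11·17) = (11−1)·(17−1) = 10·16 = 160 = 2^5 · 5.
Divisors of 160: 1, 2, 4, 5, 8, 10, 16, 20, 32, 40, 80, 160.
Check 13^d mod 187 for each divisor in increasing order:
13^1 ≡ 13 (mod 187)
13^2 ≡ 169 (mod 187)
13^4 ≡ 137 (mod 187)
13^5 ≡ 98 (mod 187)
13^8 ≡ 69 (mod 187)
13^10 ≡ 67 (mod 187)
13^16 ≡ 86 (mod 187)
13^20 ≡ 1 (mod 187) ✓
Thus |⟨13⟩| = ord(13) = 20.
The index is φ(187) / ord(13) = 160 / 20 = 8.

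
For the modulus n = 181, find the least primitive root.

φ(181) = 181 − 1 = 180 = 2^2 · 3^2 · 5.
g is a primitive root iff g^(180/q) ≢ 1 (mod 181) for each prime q ∈ {2, 3, 5}.
g = 2: 2^90 ≡ 180; 2^60 ≡ 48; 2^36 ≡ 59 — none is 1, so 2 is a primitive root.
The smallest primitive root modulo 181 is 2.

2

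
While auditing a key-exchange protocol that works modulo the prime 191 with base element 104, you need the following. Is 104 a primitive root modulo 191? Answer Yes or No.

φ(191) = 191 − 1 = 190 = 2 · 5 · 19.
It suffices to check that the order of 104 is not a proper divisor of 190: compute 104^(190/q) for q ∈ {2, 5, 19}.
104^95 ≡ 1 (mod 191)  [q = 2: ≡ 1 ✗]
104^38 ≡ 49 (mod 191)  [q = 5: ≢ 1 ✓]
104^10 ≡ 6 (mod 191)  [q = 19: ≢ 1 ✓]
104^95 ≡ 1 shows ord(104) | 95, strictly less than φ(191); not a primitive root.

No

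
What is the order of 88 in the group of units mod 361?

114

The order of 88 must divide φ(361) = φ(19^2) = 19·(19−1) = 342 = 2 · 3^2 · 19.
Divisors of 342: 1, 2, 3, 6, 9, 18, 19, 38, 57, 114, 171, 342.
Test each divisor d:
88^1 ≡ 88 (mod 361)
88^2 ≡ 163 (mod 361)
88^3 ≡ 265 (mod 361)
88^6 ≡ 191 (mod 361)
88^9 ≡ 75 (mod 361)
88^18 ≡ 210 (mod 361)
88^19 ≡ 69 (mod 361)
88^38 ≡ 68 (mod 361)
88^57 ≡ 360 (mod 361)
88^114 ≡ 1 (mod 361) ✓
The smallest such exponent is 114, so the order of 88 is 114.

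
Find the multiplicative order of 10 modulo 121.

22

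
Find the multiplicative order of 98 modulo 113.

4

Since 98 ∈ (Z/113Z)^×, its order divides φ(113) = 113 − 1 = 112 = 2^4 · 7.
Divisors of 112: 1, 2, 4, 7, 8, 14, 16, 28, 56, 112.
Compute 98^d (mod 113) for the divisors d until we hit 1:
98^1 ≡ 98 (mod 113)
98^2 ≡ 112 (mod 113)
98^4 ≡ 1 (mod 113) ✓
Hence ord(98) = 4.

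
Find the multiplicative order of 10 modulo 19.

18

ord(10) | φ(19) = 19 − 1 = 18 = 2 · 3^2.
Divisors of 18: 1, 2, 3, 6, 9, 18.
Compute 10^d (mod 19) for the divisors d until we hit 1:
10^1 ≡ 10 (mod 19)
10^2 ≡ 5 (mod 19)
10^3 ≡ 12 (mod 19)
10^6 ≡ 11 (mod 19)
10^9 ≡ 18 (mod 19)
10^18 ≡ 1 (mod 19) ✓
The smallest such exponent is 18, so the order of 10 is 18.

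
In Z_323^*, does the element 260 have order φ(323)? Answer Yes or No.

323 = 17 · 19 is a product of two distinct odd primes, so (Z/323Z)^× ≅ (Z/17Z)^× × (Z/19Z)^× is not cyclic.
No primitive root modulo 323 exists; in particular 260 is not one.

No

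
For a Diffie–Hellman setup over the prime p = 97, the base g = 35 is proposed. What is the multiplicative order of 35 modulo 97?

3

By Lagrange's theorem, ord_97(35) divides φ(97) = 97 − 1 = 96 = 2^5 · 3.
Divisors of 96: 1, 2, 3, 4, 6, 8, 12, 16, 24, 32, 48, 96.
Check 35^d mod 97 for each divisor in increasing order:
35^1 ≡ 35 (mod 97)
35^2 ≡ 61 (mod 97)
35^3 ≡ 1 (mod 97) ✓
Hence ord(35) = 3.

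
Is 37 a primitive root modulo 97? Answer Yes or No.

φ(97) = 97 − 1 = 96 = 2^5 · 3.
It suffices to check that the order of 37 is not a proper divisor of 96: compute 37^(96/q) for q ∈ {2, 3}.
37^48 ≡ 96 (mod 97)  [q = 2: ≢ 1 ✓]
37^32 ≡ 35 (mod 97)  [q = 3: ≢ 1 ✓]
All checks pass, so 37 has order 96 and is a primitive root modulo 97.

Yes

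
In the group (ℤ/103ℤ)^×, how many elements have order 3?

φ(103) = 103 − 1 = 102 = 2 · 3 · 17.
In a cyclic group of order 102, there are φ(d) elements of order d for each divisor d of 102, and zero for non-divisors.
3 | 102, and φ(3) = 3 − 1 = 2.

2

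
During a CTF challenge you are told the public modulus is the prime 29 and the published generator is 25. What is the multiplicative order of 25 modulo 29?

By Lagrange's theorem, ord_29(25) divides φ(29) = 29 − 1 = 28 = 2^2 · 7.
Divisors of 28: 1, 2, 4, 7, 14, 28.
Evaluate successive powers at the divisors of 28:
25^1 ≡ 25 (mod 29)
25^2 ≡ 16 (mod 29)
25^4 ≡ 24 (mod 29)
25^7 ≡ 1 (mod 29) ✓
Hence ord(25) = 7.

7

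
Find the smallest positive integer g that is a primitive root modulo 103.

5

φ(103) = 103 − 1 = 102 = 2 · 3 · 17.
Test candidates g = 2, 3, … against the prime factors q ∈ {2, 3, 17} of φ(103): g is a generator iff g^(102/q) ≢ 1 for every such q.
g = 2: 2^51 ≡ 1 — hits 1, so not a primitive root.
g = 3: 3^51 ≡ 102; 3^34 ≡ 1 — hits 1, so not a primitive root.
g = 4: 4^51 ≡ 1 — hits 1, so not a primitive root.
g = 5: 5^51 ≡ 102; 5^34 ≡ 56; 5^6 ≡ 72 — none is 1, so 5 is a primitive root.
The smallest primitive root modulo 103 is 5.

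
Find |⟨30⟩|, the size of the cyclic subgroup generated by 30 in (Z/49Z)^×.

3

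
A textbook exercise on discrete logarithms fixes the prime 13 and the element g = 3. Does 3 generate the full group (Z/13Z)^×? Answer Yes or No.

No

φ(13) = 13 − 1 = 12 = 2^2 · 3.
It suffices to check that the order of 3 is not a proper divisor of 12: compute 3^(12/q) for q ∈ {2, 3}.
3^6 ≡ 1 (mod 13)  [q = 2: ≡ 1 ✗]
3^4 ≡ 3 (mod 13)  [q = 3: ≢ 1 ✓]
Since 3^6 ≡ 1, the order of 3 divides 6 < 12, so 3 is not a primitive root.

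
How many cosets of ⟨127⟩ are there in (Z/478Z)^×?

2

ord(127) | φ(478) = φ(2)·φ(239) = 1·238 = 238 = 2 · 7 · 17.
Divisors of 238: 1, 2, 7, 14, 17, 34, 119, 238.
Compute 127^d (mod 478) for the divisors d until we hit 1:
127^1 ≡ 127 (mod 478)
127^2 ≡ 355 (mod 478)
127^7 ≡ 261 (mod 478)
127^14 ≡ 245 (mod 478)
127^17 ≡ 201 (mod 478)
127^34 ≡ 249 (mod 478)
127^119 ≡ 1 (mod 478) ✓
The order of 127 is 119, so the subgroup it generates has 119 elements.
The index is φ(478) / ord(127) = 238 / 119 = 2.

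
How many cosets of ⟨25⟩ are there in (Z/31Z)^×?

10

By Lagrange's theorem, ord_31(25) divides φ(31) = 31 − 1 = 30 = 2 · 3 · 5.
Divisors of 30: 1, 2, 3, 5, 6, 10, 15, 30.
Check 25^d mod 31 for each divisor in increasing order:
25^1 ≡ 25
25^2 ≡ 5
25^3 ≡ 1
So ord_31(25) = 3, hence |⟨25⟩| = 3.
Index = |(Z/31Z)^×| / |⟨25⟩| = 30 / 3 = 10.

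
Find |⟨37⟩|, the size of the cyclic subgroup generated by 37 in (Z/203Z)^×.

Since 37 ∈ (Z/203Z)^×, its order divides φ(203) = φ(7·29) = (7−1)·(29−1) = 6·28 = 168 = 2^3 · 3 · 7.
Divisors of 168: 1, 2, 3, 4, 6, 7, 8, 12, 14, 21, 24, 28, 42, 56, 84, 168.
Evaluate successive powers at the divisors of 168:
37^1 ≡ 37
37^2 ≡ 151
37^3 ≡ 106
37^4 ≡ 65
37^6 ≡ 71
37^7 ≡ 191
37^8 ≡ 165
37^12 ≡ 169
37^14 ≡ 144
37^21 ≡ 99
37^24 ≡ 141
37^28 ≡ 30
37^42 ≡ 57
37^56 ≡ 88
37^84 ≡ 1
The smallest such exponent is 84, so the order of 37 is 84.

84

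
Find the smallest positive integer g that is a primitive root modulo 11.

φ(11) = 11 − 1 = 10 = 2 · 5.
Test candidates g = 2, 3, … against the prime factors q ∈ {2, 5} of φ(11): g is a generator iff g^(10/q) ≢ 1 for every such q.
g = 2: 2^5 ≡ 10; 2^2 ≡ 4 — none is 1, so 2 is a primitive root.
So 2 is the smallest generator of (Z/11Z)^×.

2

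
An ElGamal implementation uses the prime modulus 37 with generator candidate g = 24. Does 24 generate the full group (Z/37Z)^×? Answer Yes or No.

Yes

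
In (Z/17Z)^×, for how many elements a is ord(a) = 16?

8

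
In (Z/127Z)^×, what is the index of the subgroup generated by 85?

1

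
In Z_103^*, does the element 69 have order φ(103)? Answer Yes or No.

No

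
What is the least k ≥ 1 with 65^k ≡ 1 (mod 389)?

Since 65 ∈ (Z/389Z)^×, its order divides φ(389) = 389 − 1 = 388 = 2^2 · 97.
Divisors of 388: 1, 2, 4, 97, 194, 388.
Test each divisor d:
65^1 ≡ 65 (mod 389)
65^2 ≡ 335 (mod 389)
65^4 ≡ 193 (mod 389)
65^97 ≡ 1 (mod 389) ✓
Hence ord(65) = 97.

97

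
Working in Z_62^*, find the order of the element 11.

30

By Lagrange's theorem, ord_62(11) divides φ(62) = φ(2)·φ(31) = 1·30 = 30 = 2 · 3 · 5.
Divisors of 30: 1, 2, 3, 5, 6, 10, 15, 30.
Evaluate successive powers at the divisors of 30:
11^1 ≡ 11 (mod 62)
11^2 ≡ 59 (mod 62)
11^3 ≡ 29 (mod 62)
11^5 ≡ 37 (mod 62)
11^6 ≡ 35 (mod 62)
11^10 ≡ 5 (mod 62)
11^15 ≡ 61 (mod 62)
11^30 ≡ 1 (mod 62) ✓
The smallest such exponent is 30, so the order of 11 is 30.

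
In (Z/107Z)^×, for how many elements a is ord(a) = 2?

1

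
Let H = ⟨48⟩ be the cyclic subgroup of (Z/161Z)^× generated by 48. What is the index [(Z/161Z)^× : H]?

6

Since 48 ∈ (Z/161Z)^×, its order divides φ(161) = φ(7·23) = (7−1)·(23−1) = 6·22 = 132 = 2^2 · 3 · 11.
Divisors of 132: 1, 2, 3, 4, 6, 11, 12, 22, 33, 44, 66, 132.
Test each divisor d:
48^1 ≡ 48 (mod 161)
48^2 ≡ 50 (mod 161)
48^3 ≡ 146 (mod 161)
48^4 ≡ 85 (mod 161)
48^6 ≡ 64 (mod 161)
48^11 ≡ 139 (mod 161)
48^12 ≡ 71 (mod 161)
48^22 ≡ 1 (mod 161) ✓
So ord_161(48) = 22, hence |⟨48⟩| = 22.
[(Z/161Z)^× : ⟨48⟩] = 132/22 = 6.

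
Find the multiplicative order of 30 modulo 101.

The order of 30 must divide φ(101) = 101 − 1 = 100 = 2^2 · 5^2.
Divisors of 100: 1, 2, 4, 5, 10, 20, 25, 50, 100.
Check 30^d mod 101 for each divisor in increasing order:
30^1 ≡ 30 (mod 101)
30^2 ≡ 92 (mod 101)
30^4 ≡ 81 (mod 101)
30^5 ≡ 6 (mod 101)
30^10 ≡ 36 (mod 101)
30^20 ≡ 84 (mod 101)
30^25 ≡ 100 (mod 101)
30^50 ≡ 1 (mod 101) ✓
Hence ord(30) = 50.

50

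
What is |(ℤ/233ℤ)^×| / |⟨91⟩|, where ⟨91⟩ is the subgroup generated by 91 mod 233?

4

The order of 91 must divide φ(233) = 233 − 1 = 232 = 2^3 · 29.
Divisors of 232: 1, 2, 4, 8, 29, 58, 116, 232.
Check 91^d mod 233 for each divisor in increasing order:
91^1 ≡ 91
91^2 ≡ 126
91^4 ≡ 32
91^8 ≡ 92
91^29 ≡ 232
91^58 ≡ 1
The order of 91 is 58, so the subgroup it generates has 58 elements.
[(Z/233Z)^× : ⟨91⟩] = 232/58 = 4.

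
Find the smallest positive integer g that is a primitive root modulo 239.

7

φ(239) = 239 − 1 = 238 = 2 · 7 · 17.
Test candidates g = 2, 3, … against the prime factors q ∈ {2, 7, 17} of φ(239): g is a generator iff g^(238/q) ≢ 1 for every such q.
g = 2: 2^119 ≡ 1 — hits 1, so not a primitive root.
g = 3: 3^119 ≡ 1 — hits 1, so not a primitive root.
g = 4: 4^119 ≡ 1 — hits 1, so not a primitive root.
g = 5: 5^119 ≡ 1 — hits 1, so not a primitive root.
g = 6: 6^119 ≡ 1 — hits 1, so not a primitive root.
g = 7: 7^119 ≡ 238; 7^34 ≡ 24; 7^14 ≡ 211 — none is 1, so 7 is a primitive root.
Hence the least primitive root of 239 is 7.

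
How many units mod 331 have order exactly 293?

0

φ(331) = 331 − 1 = 330 = 2 · 3 · 5 · 11.
Since (Z/331Z)^× is cyclic of order 330, the number of elements of order d is φ(d) when d | 330 and 0 otherwise.
Here 330 is not a multiple of 293, so there are no elements of order 293.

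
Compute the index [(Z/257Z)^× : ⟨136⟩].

8

The order of 136 must divide φ(257) = 257 − 1 = 256 = 2^8.
Divisors of 256: 1, 2, 4, 8, 16, 32, 64, 128, 256.
Compute 136^d (mod 257) for the divisors d until we hit 1:
136^1 ≡ 136 (mod 257)
136^2 ≡ 249 (mod 257)
136^4 ≡ 64 (mod 257)
136^8 ≡ 241 (mod 257)
136^16 ≡ 256 (mod 257)
136^32 ≡ 1 (mod 257) ✓
Thus |⟨136⟩| = ord(136) = 32.
The index is φ(257) / ord(136) = 256 / 32 = 8.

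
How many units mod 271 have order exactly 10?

φ(271) = 271 − 1 = 270 = 2 · 3^3 · 5.
In a cyclic group of order 270, there are φ(d) elements of order d for each divisor d of 270, and zero for non-divisors.
10 = 2 · 5 divides 270, and φ(10) = 4.

4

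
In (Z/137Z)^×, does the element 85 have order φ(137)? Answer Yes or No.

φ(137) = 137 − 1 = 136 = 2^3 · 17.
85 is a primitive root mod 137 iff 85^(φ(137)/q) ≢ 1 for every prime q | φ(137), i.e. q ∈ {2, 17}.
85^68 ≡ 136 (mod 137)  [q = 2: ≢ 1 ✓]
85^8 ≡ 133 (mod 137)  [q = 17: ≢ 1 ✓]
All checks pass, so 85 has order 136 and is a primitive root modulo 137.

Yes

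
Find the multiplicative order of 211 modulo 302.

50

Since 211 ∈ (Z/302Z)^×, its order divides φ(302) = φ(2)·φ(151) = 1·150 = 150 = 2 · 3 · 5^2.
Divisors of 150: 1, 2, 3, 5, 6, 10, 15, 25, 30, 50, 75, 150.
Compute 211^d (mod 302) for the divisors d until we hit 1:
211^1 ≡ 211 (mod 302)
211^2 ≡ 127 (mod 302)
211^3 ≡ 221 (mod 302)
211^5 ≡ 283 (mod 302)
211^6 ≡ 219 (mod 302)
211^10 ≡ 59 (mod 302)
211^15 ≡ 87 (mod 302)
211^25 ≡ 301 (mod 302)
211^30 ≡ 19 (mod 302)
211^50 ≡ 1 (mod 302) ✓
Therefore the multiplicative order of 211 modulo 302 is 50.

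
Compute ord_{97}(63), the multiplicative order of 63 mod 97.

32

Since 63 ∈ (Z/97Z)^×, its order divides φ(97) = 97 − 1 = 96 = 2^5 · 3.
Divisors of 96: 1, 2, 3, 4, 6, 8, 12, 16, 24, 32, 48, 96.
Test each divisor d:
63^1 ≡ 63 (mod 97)
63^2 ≡ 89 (mod 97)
63^3 ≡ 78 (mod 97)
63^4 ≡ 64 (mod 97)
63^6 ≡ 70 (mod 97)
63^8 ≡ 22 (mod 97)
63^12 ≡ 50 (mod 97)
63^16 ≡ 96 (mod 97)
63^24 ≡ 75 (mod 97)
63^32 ≡ 1 (mod 97) ✓
Therefore the multiplicative order of 63 modulo 97 is 32.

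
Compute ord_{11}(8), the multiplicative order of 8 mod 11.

10

By Lagrange's theorem, ord_11(8) divides φ(11) = 11 − 1 = 10 = 2 · 5.
Divisors of 10: 1, 2, 5, 10.
Test each divisor d:
8^1 ≡ 8 (mod 11)
8^2 ≡ 9 (mod 11)
8^5 ≡ 10 (mod 11)
8^10 ≡ 1 (mod 11) ✓
Hence ord(8) = 10.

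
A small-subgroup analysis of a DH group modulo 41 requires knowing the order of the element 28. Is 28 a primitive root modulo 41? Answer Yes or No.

Yes

φ(41) = 41 − 1 = 40 = 2^3 · 5.
An element g generates (Z/41Z)^× iff g^(40/q) ≢ 1 (mod 41) for each prime q ∈ {2, 5}.
28^20 ≡ 40 (mod 41)  [q = 2: ≢ 1 ✓]
28^8 ≡ 10 (mod 41)  [q = 5: ≢ 1 ✓]
All checks pass, so 28 has order 40 and is a primitive root modulo 41.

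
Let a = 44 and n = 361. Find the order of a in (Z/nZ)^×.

The order of 44 must divide φ(361) = φ(19^2) = 19·(19−1) = 342 = 2 · 3^2 · 19.
Divisors of 342: 1, 2, 3, 6, 9, 18, 19, 38, 57, 114, 171, 342.
Evaluate successive powers at the divisors of 342:
44^1 ≡ 44 (mod 361)
44^2 ≡ 131 (mod 361)
44^3 ≡ 349 (mod 361)
44^6 ≡ 144 (mod 361)
44^9 ≡ 77 (mod 361)
44^18 ≡ 153 (mod 361)
44^19 ≡ 234 (mod 361)
44^38 ≡ 245 (mod 361)
44^57 ≡ 292 (mod 361)
44^114 ≡ 68 (mod 361)
44^171 ≡ 1 (mod 361) ✓
Hence ord(44) = 171.

171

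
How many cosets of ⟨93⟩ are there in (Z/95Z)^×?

Since 93 ∈ (Z/95Z)^×, its order divides φ(95) = φ(5·19) = (5−1)·(19−1) = 4·18 = 72 = 2^3 · 3^2.
Divisors of 72: 1, 2, 3, 4, 6, 8, 9, 12, 18, 24, 36, 72.
Evaluate successive powers at the divisors of 72:
93^1 ≡ 93 (mod 95)
93^2 ≡ 4 (mod 95)
93^3 ≡ 87 (mod 95)
93^4 ≡ 16 (mod 95)
93^6 ≡ 64 (mod 95)
93^8 ≡ 66 (mod 95)
93^9 ≡ 58 (mod 95)
93^12 ≡ 11 (mod 95)
93^18 ≡ 39 (mod 95)
93^24 ≡ 26 (mod 95)
93^36 ≡ 1 (mod 95) ✓
Thus |⟨93⟩| = ord(93) = 36.
[(Z/95Z)^× : ⟨93⟩] = 72/36 = 2.

2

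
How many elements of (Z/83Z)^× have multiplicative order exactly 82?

φ(83) = 83 − 1 = 82 = 2 · 41.
In a cyclic group of order 82, there are φ(d) elements of order d for each divisor d of 82, and zero for non-divisors.
82 = 2 · 41 divides 82, and φ(82) = 40.

40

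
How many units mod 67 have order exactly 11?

φ(67) = 67 − 1 = 66 = 2 · 3 · 11.
In a cyclic group of order 66, there are φ(d) elements of order d for each divisor d of 66, and zero for non-divisors.
11 | 66, and φ(11) = 11 − 1 = 10.

10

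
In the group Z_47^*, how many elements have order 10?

0

φ(47) = 47 − 1 = 46 = 2 · 23.
(Z/47Z)^× is cyclic (|G| = 46); a cyclic group of order m has exactly φ(d) elements of each order d | m, and none otherwise.
Since 10 ∤ 46, the count is 0.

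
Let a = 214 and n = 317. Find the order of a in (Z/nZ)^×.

ord(214) | φ(317) = 317 − 1 = 316 = 2^2 · 79.
Divisors of 316: 1, 2, 4, 79, 158, 316.
Compute 214^d (mod 317) for the divisors d until we hit 1:
214^1 ≡ 214 (mod 317)
214^2 ≡ 148 (mod 317)
214^4 ≡ 31 (mod 317)
214^79 ≡ 316 (mod 317)
214^158 ≡ 1 (mod 317) ✓
The smallest such exponent is 158, so the order of 214 is 158.

158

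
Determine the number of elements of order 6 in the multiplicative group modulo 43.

φ(43) = 43 − 1 = 42 = 2 · 3 · 7.
(Z/43Z)^× is cyclic (|G| = 42); a cyclic group of order m has exactly φ(d) elements of each order d | m, and none otherwise.
6 = 2 · 3 divides 42, and φ(6) = 2.

2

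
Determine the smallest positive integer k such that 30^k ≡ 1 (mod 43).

42

By Lagrange's theorem, ord_43(30) divides φ(43) = 43 − 1 = 42 = 2 · 3 · 7.
Divisors of 42: 1, 2, 3, 6, 7, 14, 21, 42.
Test each divisor d:
30^1 ≡ 30 (mod 43)
30^2 ≡ 40 (mod 43)
30^3 ≡ 39 (mod 43)
30^6 ≡ 16 (mod 43)
30^7 ≡ 7 (mod 43)
30^14 ≡ 6 (mod 43)
30^21 ≡ 42 (mod 43)
30^42 ≡ 1 (mod 43) ✓
The smallest such exponent is 42, so the order of 30 is 42.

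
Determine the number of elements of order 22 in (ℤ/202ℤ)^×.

φ(202) = φ(2)·φ(101) = 1·100 = 100 = 2^2 · 5^2.
(Z/202Z)^× is cyclic (|G| = 100); a cyclic group of order m has exactly φ(d) elements of each order d | m, and none otherwise.
Here 100 is not a multiple of 22, so there are no elements of order 22.

0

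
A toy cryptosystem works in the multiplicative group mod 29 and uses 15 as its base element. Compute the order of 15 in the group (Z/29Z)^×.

The order of 15 must divide φ(29) = 29 − 1 = 28 = 2^2 · 7.
Divisors of 28: 1, 2, 4, 7, 14, 28.
Check 15^d mod 29 for each divisor in increasing order:
15^1 ≡ 15 (mod 29)
15^2 ≡ 22 (mod 29)
15^4 ≡ 20 (mod 29)
15^7 ≡ 17 (mod 29)
15^14 ≡ 28 (mod 29)
15^28 ≡ 1 (mod 29) ✓
The smallest such exponent is 28, so the order of 15 is 28.

28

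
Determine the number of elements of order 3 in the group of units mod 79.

2

φ(79) = 79 − 1 = 78 = 2 · 3 · 13.
Since (Z/79Z)^× is cyclic of order 78, the number of elements of order d is φ(d) when d | 78 and 0 otherwise.
3 | 78, and φ(3) = 3 − 1 = 2.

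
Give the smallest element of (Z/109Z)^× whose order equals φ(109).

φ(109) = 109 − 1 = 108 = 2^2 · 3^3.
g is a primitive root iff g^(108/q) ≢ 1 (mod 109) for each prime q ∈ {2, 3}.
g = 2: 2^54 ≡ 108; 2^36 ≡ 1 — hits 1, so not a primitive root.
g = 3: 3^54 ≡ 1 — hits 1, so not a primitive root.
g = 4: 4^54 ≡ 1 — hits 1, so not a primitive root.
g = 5: 5^54 ≡ 1 — hits 1, so not a primitive root.
g = 6: 6^54 ≡ 108; 6^36 ≡ 63 — none is 1, so 6 is a primitive root.
So 6 is the smallest generator of (Z/109Z)^×.

6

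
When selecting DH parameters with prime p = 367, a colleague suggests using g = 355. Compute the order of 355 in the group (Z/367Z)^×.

183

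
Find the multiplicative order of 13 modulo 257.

128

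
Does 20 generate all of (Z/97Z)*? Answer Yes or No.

φ(97) = 97 − 1 = 96 = 2^5 · 3.
An element g generates (Z/97Z)^× iff g^(96/q) ≢ 1 (mod 97) for each prime q ∈ {2, 3}.
20^48 ≡ 96 (mod 97)  [q = 2: ≢ 1 ✓]
20^32 ≡ 1 (mod 97)  [q = 3: ≡ 1 ✗]
The check at q = 3 fails, so 20 generates a proper subgroup.

No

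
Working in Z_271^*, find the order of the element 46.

270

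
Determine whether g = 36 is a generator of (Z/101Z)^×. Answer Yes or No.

φ(101) = 101 − 1 = 100 = 2^2 · 5^2.
Test 36^(100/q) mod 101 for each prime factor q of 100:
36^50 ≡ 1 (mod 101)  [q = 2: ≡ 1 ✗]
36^20 ≡ 1 (mod 101)  [q = 5: ≡ 1 ✗]
36^50 ≡ 1 shows ord(36) | 50, strictly less than φ(101); not a primitive root.

No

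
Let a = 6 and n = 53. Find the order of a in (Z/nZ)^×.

ord(6) | φ(53) = 53 − 1 = 52 = 2^2 · 13.
Divisors of 52: 1, 2, 4, 13, 26, 52.
Compute 6^d (mod 53) for the divisors d until we hit 1:
6^1 ≡ 6 (mod 53)
6^2 ≡ 36 (mod 53)
6^4 ≡ 24 (mod 53)
6^13 ≡ 52 (mod 53)
6^26 ≡ 1 (mod 53) ✓
Hence ord(6) = 26.

26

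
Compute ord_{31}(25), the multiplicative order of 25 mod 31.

3

ord(25) | φ(31) = 31 − 1 = 30 = 2 · 3 · 5.
Divisors of 30: 1, 2, 3, 5, 6, 10, 15, 30.
Check 25^d mod 31 for each divisor in increasing order:
25^1 ≡ 25 (mod 31)
25^2 ≡ 5 (mod 31)
25^3 ≡ 1 (mod 31) ✓
So ord_31(25) = 3.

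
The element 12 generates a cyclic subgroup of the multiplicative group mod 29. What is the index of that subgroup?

7

By Lagrange's theorem, ord_29(12) divides φ(29) = 29 − 1 = 28 = 2^2 · 7.
Divisors of 28: 1, 2, 4, 7, 14, 28.
Test each divisor d:
12^1 ≡ 12 (mod 29)
12^2 ≡ 28 (mod 29)
12^4 ≡ 1 (mod 29) ✓
So ord_29(12) = 4, hence |⟨12⟩| = 4.
The index is φ(29) / ord(12) = 28 / 4 = 7.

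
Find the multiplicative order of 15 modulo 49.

7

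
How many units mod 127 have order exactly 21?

φ(127) = 127 − 1 = 126 = 2 · 3^2 · 7.
(Z/127Z)^× is cyclic (|G| = 126); a cyclic group of order m has exactly φ(d) elements of each order d | m, and none otherwise.
21 = 3 · 7 divides 126, and φ(21) = 12.

12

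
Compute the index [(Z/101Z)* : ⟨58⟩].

4

By Lagrange's theorem, ord_101(58) divides φ(101) = 101 − 1 = 100 = 2^2 · 5^2.
Divisors of 100: 1, 2, 4, 5, 10, 20, 25, 50, 100.
Check 58^d mod 101 for each divisor in increasing order:
58^1 ≡ 58
58^2 ≡ 31
58^4 ≡ 52
58^5 ≡ 87
58^10 ≡ 95
58^20 ≡ 36
58^25 ≡ 1
The order of 58 is 25, so the subgroup it generates has 25 elements.
[(Z/101Z)^× : ⟨58⟩] = 100/25 = 4.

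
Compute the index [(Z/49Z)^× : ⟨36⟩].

Since 36 ∈ (Z/49Z)^×, its order divides φ(49) = φ(7^2) = 7·(7−1) = 42 = 2 · 3 · 7.
Divisors of 42: 1, 2, 3, 6, 7, 14, 21, 42.
Test each divisor d:
36^1 ≡ 36
36^2 ≡ 22
36^3 ≡ 8
36^6 ≡ 15
36^7 ≡ 1
So ord_49(36) = 7, hence |⟨36⟩| = 7.
The index is φ(49) / ord(36) = 42 / 7 = 6.

6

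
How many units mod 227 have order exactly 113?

112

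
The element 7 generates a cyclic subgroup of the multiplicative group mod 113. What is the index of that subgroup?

8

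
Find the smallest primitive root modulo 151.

6

φ(151) = 151 − 1 = 150 = 2 · 3 · 5^2.
Test candidates g = 2, 3, … against the prime factors q ∈ {2, 3, 5} of φ(151): g is a generator iff g^(150/q) ≢ 1 for every such q.
g = 2: 2^75 ≡ 1 — hits 1, so not a primitive root.
g = 3: 3^75 ≡ 150; 3^50 ≡ 1 — hits 1, so not a primitive root.
g = 4: 4^75 ≡ 1 — hits 1, so not a primitive root.
g = 5: 5^75 ≡ 1 — hits 1, so not a primitive root.
g = 6: 6^75 ≡ 150; 6^50 ≡ 32; 6^30 ≡ 59 — none is 1, so 6 is a primitive root.
So 6 is the smallest generator of (Z/151Z)^×.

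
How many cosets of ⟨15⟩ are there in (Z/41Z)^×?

ord(15) | φ(41) = 41 − 1 = 40 = 2^3 · 5.
Divisors of 40: 1, 2, 4, 5, 8, 10, 20, 40.
Check 15^d mod 41 for each divisor in increasing order:
15^1 ≡ 15 (mod 41)
15^2 ≡ 20 (mod 41)
15^4 ≡ 31 (mod 41)
15^5 ≡ 14 (mod 41)
15^8 ≡ 18 (mod 41)
15^10 ≡ 32 (mod 41)
15^20 ≡ 40 (mod 41)
15^40 ≡ 1 (mod 41) ✓
Thus |⟨15⟩| = ord(15) = 40.
The index is φ(41) / ord(15) = 40 / 40 = 1.

1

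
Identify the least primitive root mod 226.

3

φ(226) = φ(2)·φ(113) = 1·112 = 112 = 2^4 · 7.
g is a primitive root iff g^(112/q) ≢ 1 (mod 226) for each prime q ∈ {2, 7}.
g = 2: gcd(2, 226) = 2 > 1, not a unit — skip.
g = 3: 3^56 ≡ 225; 3^16 ≡ 49 — none is 1, so 3 is a primitive root.
Hence the least primitive root of 226 is 3.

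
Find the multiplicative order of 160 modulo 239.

119

By Lagrange's theorem, ord_239(160) divides φ(239) = 239 − 1 = 238 = 2 · 7 · 17.
Divisors of 238: 1, 2, 7, 14, 17, 34, 119, 238.
Compute 160^d (mod 239) for the divisors d until we hit 1:
160^1 ≡ 160
160^2 ≡ 27
160^7 ≡ 216
160^14 ≡ 51
160^17 ≡ 201
160^34 ≡ 10
160^119 ≡ 1
Hence ord(160) = 119.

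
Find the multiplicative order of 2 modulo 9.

6

ord(2) | φ(9) = φ(3^2) = 3·(3−1) = 6 = 2 · 3.
Divisors of 6: 1, 2, 3, 6.
Evaluate successive powers at the divisors of 6:
2^1 ≡ 2
2^2 ≡ 4
2^3 ≡ 8
2^6 ≡ 1
So ord_9(2) = 6.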